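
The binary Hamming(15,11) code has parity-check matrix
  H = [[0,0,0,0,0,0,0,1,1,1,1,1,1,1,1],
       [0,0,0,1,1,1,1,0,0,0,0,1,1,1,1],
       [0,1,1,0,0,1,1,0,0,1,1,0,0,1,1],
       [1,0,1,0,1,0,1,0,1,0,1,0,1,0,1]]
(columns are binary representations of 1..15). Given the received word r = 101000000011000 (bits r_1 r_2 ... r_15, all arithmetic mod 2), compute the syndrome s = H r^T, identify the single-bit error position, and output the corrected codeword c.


s = (0, 1, 0, 1)^T, error position = 5, corrected codeword c = 101010000011000

Compute s = H r^T mod 2 one row at a time:
  s_1 = 0 + 0 + 0 + 1 + 1 + 0 + 0 + 0 = 2 ≡ 0 (mod 2).
  s_2 = 0 + 0 + 0 + 0 + 1 + 0 + 0 + 0 = 1 ≡ 1 (mod 2).
  s_3 = 0 + 1 + 0 + 0 + 0 + 1 + 0 + 0 = 2 ≡ 0 (mod 2).
  s_4 = 1 + 1 + 0 + 0 + 0 + 1 + 0 + 0 = 3 ≡ 1 (mod 2).
s = (0, 1, 0, 1)^T — this equals column 5 of H (binary 0101), so error is at position 5.
Correct: flip bit 5 of r = 101000000011000 to get c = 101010000011000.


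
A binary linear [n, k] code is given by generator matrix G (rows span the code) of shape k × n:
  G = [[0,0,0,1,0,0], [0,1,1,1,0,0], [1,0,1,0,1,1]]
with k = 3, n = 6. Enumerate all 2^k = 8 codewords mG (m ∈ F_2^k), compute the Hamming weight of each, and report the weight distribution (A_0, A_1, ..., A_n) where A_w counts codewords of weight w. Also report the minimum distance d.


Weight distribution: A_0 = 1, A_1 = 1, A_2 = 1, A_3 = 1, A_4 = 2, A_5 = 2. Minimum distance d = 1.

Enumerate all 2^3 = 8 messages m ∈ F_2^3.
For each, compute codeword c = mG in F_2^6, then tally its weight.
  m = 000 → c = 000000, weight = 0.
  m = 100 → c = 000100, weight = 1.
  m = 010 → c = 011100, weight = 3.
  m = 110 → c = 011000, weight = 2.
  m = 001 → c = 101011, weight = 4.
  m = 101 → c = 101111, weight = 5.
  m = 011 → c = 110111, weight = 5.
  m = 111 → c = 110011, weight = 4.
Tally weights:
  weight 0: 1 codewords.
  weight 1: 1 codewords.
  weight 2: 1 codewords.
  weight 3: 1 codewords.
  weight 4: 2 codewords.
  weight 5: 2 codewords.
Minimum distance d = smallest w > 0 with A_w > 0 = 1.
Sanity: Σ A_w = 8 = 2^3 = 8 ✓.


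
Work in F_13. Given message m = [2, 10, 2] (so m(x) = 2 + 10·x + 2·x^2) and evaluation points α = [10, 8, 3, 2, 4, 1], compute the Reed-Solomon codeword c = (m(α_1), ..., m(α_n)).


c = [3, 2, 11, 4, 9, 1]

Message polynomial: m(x) = 2 + 10·x + 2·x^2 (mod 13).
For each evaluation point α_i, compute m(α_i) mod 13:
  α_1 = 10: Horner steps 2 → 4 → 3, so m(10) = 3.
  α_2 = 8: Horner steps 2 → 0 → 2, so m(8) = 2.
  α_3 = 3: Horner steps 2 → 3 → 11, so m(3) = 11.
  α_4 = 2: Horner steps 2 → 1 → 4, so m(2) = 4.
  α_5 = 4: Horner steps 2 → 5 → 9, so m(4) = 9.
  α_6 = 1: Horner steps 2 → 12 → 1, so m(1) = 1.
Codeword c = [3, 2, 11, 4, 9, 1] ∈ F_13^6.


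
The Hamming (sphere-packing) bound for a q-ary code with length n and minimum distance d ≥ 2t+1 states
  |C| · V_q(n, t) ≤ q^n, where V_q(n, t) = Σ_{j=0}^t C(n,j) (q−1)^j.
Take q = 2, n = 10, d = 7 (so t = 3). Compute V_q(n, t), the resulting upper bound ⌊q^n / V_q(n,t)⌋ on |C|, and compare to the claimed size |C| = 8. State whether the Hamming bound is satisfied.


V_q(n, t) = 176, q^n = 1024, Hamming bound = 5, |C| = 8 > bound (violated).

Step 1: Compute V_q(n, t) = Σ_{j=0}^3 C(n, j) (q−1)^j.
  j = 0: C(10,0)·(1)^0 = 1·1 = 1.
  j = 1: C(10,1)·(1)^1 = 10·1 = 10.
  j = 2: C(10,2)·(1)^2 = 45·1 = 45.
  j = 3: C(10,3)·(1)^3 = 120·1 = 120.
  V_q(n, t) = 1 + 10 + 45 + 120 = 176.
Step 2: q^n = 2^10 = 1024.
Step 3: Hamming bound ⌊q^n / V_q(n,t)⌋ = ⌊1024/176⌋ = 5.
Step 4: Compare |C| = 8 to 5: violated.
The claimed |C| lies above the Hamming bound, so no 2-ary code of length 10 with d ≥ 7 can have 8 codewords.


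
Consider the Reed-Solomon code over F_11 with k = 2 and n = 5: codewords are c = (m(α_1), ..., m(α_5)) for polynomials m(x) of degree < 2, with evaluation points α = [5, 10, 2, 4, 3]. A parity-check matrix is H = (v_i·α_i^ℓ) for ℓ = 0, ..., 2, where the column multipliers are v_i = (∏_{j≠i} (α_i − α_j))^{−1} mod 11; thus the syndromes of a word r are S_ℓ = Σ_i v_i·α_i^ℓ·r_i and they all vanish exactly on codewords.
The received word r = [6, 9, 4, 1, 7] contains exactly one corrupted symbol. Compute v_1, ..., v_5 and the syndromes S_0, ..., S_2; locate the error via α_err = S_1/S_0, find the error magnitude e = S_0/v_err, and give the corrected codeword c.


S = (6, 1, 2), error at position 3, error magnitude e = 2, c = [6, 9, 2, 1, 7].

Step 1: column multipliers v_i = (∏_{j≠i}(α_i − α_j))^{−1} mod 11.
  i = 1 (α = 5): (5−10)(5−2)(5−4)(5−3) = (−5)·3·1·2 = −30 ≡ 3, so v_1 = 3^{−1} = 4 (mod 11).
  i = 2 (α = 10): (10−5)(10−2)(10−4)(10−3) = 5·8·6·7 = 1680 ≡ 8, so v_2 = 8^{−1} = 7 (mod 11).
  i = 3 (α = 2): (2−5)(2−10)(2−4)(2−3) = (−3)·(−8)·(−2)·(−1) = 48 ≡ 4, so v_3 = 4^{−1} = 3 (mod 11).
  i = 4 (α = 4): (4−5)(4−10)(4−2)(4−3) = (−1)·(−6)·2·1 = 12 ≡ 1, so v_4 = 1^{−1} = 1 (mod 11).
  i = 5 (α = 3): (3−5)(3−10)(3−2)(3−4) = (−2)·(−7)·1·(−1) = −14 ≡ 8, so v_5 = 8^{−1} = 7 (mod 11).
  v = [4, 7, 3, 1, 7].
Step 2: syndromes of r = [6, 9, 4, 1, 7] (all sums mod 11).
  S_0 = Σ v_i r_i = 4·6 + 7·9 + 3·4 + 1·1 + 7·7 = 149 ≡ 6.
  S_1 = Σ v_i α_i r_i = 4·5·6 + 7·10·9 + 3·2·4 + 1·4·1 + 7·3·7 = 925 ≡ 1.
  α_i^2 mod 11 = [3, 1, 4, 5, 9].
  S_2 = Σ v_i α_i^2 r_i = 4·3·6 + 7·1·9 + 3·4·4 + 1·5·1 + 7·9·7 = 629 ≡ 2.
  S = (6, 1, 2) ≠ 0, so r is not a codeword (an error is present).
Step 3: locate the error. For a single error e at position i, S_ℓ = v_i·e·α_i^ℓ, so α_err = S_1/S_0.
  S_0^{−1} = 6^{−1} = 2 (mod 11), so α_err = 1·2 = 2 ≡ 2 = α_3. Error position i = 3.
  Consistency check: S_2/S_1 = 2·1 = 2 ≡ 2 = α_err ✓ (single-error assumption holds).
Step 4: error magnitude e = S_0/v_3 = S_0·∏_{j≠3}(α_3 − α_j) = 6·4 = 24 ≡ 2 (mod 11).
Step 5: correct position 3: c_3 = r_3 − e = 4 − 2 ≡ 2 (mod 11). Hence c = [6, 9, 2, 1, 7].
  Check: interpolating c through the α_i gives m(x) = 3 + 5·x (degree < 2) with m(α_i) = c_i for every i, so c is indeed a codeword.


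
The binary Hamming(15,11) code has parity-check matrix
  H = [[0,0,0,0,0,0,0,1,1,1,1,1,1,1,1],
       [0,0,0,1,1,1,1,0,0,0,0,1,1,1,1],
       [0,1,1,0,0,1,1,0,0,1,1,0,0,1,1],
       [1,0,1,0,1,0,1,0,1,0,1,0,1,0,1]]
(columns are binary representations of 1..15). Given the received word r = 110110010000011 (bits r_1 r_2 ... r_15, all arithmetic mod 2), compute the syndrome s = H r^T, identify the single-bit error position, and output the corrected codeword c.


s = (1, 0, 1, 1)^T, error position = 11, corrected codeword c = 110110010010011

Compute s = H r^T mod 2 one row at a time:
  s_1 = 1 + 0 + 0 + 0 + 0 + 0 + 1 + 1 = 3 ≡ 1 (mod 2).
  s_2 = 1 + 1 + 0 + 0 + 0 + 0 + 1 + 1 = 4 ≡ 0 (mod 2).
  s_3 = 1 + 0 + 0 + 0 + 0 + 0 + 1 + 1 = 3 ≡ 1 (mod 2).
  s_4 = 1 + 0 + 1 + 0 + 0 + 0 + 0 + 1 = 3 ≡ 1 (mod 2).
s = (1, 0, 1, 1)^T — this equals column 11 of H (binary 1011), so error is at position 11.
Correct: flip bit 11 of r = 110110010000011 to get c = 110110010010011.


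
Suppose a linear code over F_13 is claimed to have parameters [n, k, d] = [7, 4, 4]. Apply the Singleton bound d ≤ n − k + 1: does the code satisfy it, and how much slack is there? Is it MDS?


Singleton RHS = n − k + 1 = 4, slack = 0, bound satisfied, MDS.

Singleton bound: d ≤ n − k + 1.
Here n = 7, k = 4, so n − k + 1 = 4.
Given d = 4, check d ≤ 4: YES.
Slack = (n − k + 1) − d = 0.
The code is MDS (slack = 0).
Description: the claimed parameters are [7, 4, 4]_13; such a code would be MDS (meets Singleton bound).


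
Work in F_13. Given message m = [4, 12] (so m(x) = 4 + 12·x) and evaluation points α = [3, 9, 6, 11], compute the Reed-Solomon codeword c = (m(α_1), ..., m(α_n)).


c = [1, 8, 11, 6]

Message polynomial: m(x) = 4 + 12·x (mod 13).
For each evaluation point α_i, compute m(α_i) mod 13:
  α_1 = 3: Horner steps 12 → 1, so m(3) = 1.
  α_2 = 9: Horner steps 12 → 8, so m(9) = 8.
  α_3 = 6: Horner steps 12 → 11, so m(6) = 11.
  α_4 = 11: Horner steps 12 → 6, so m(11) = 6.
Codeword c = [1, 8, 11, 6] ∈ F_13^4.


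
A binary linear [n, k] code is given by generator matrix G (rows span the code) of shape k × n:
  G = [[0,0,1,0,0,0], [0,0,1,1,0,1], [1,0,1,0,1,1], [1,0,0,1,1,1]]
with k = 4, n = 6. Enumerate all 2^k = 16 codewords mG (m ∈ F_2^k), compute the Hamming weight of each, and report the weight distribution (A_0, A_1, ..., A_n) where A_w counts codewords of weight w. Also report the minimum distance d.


Weight distribution: A_0 = 1, A_1 = 3, A_2 = 4, A_3 = 4, A_4 = 3, A_5 = 1. Minimum distance d = 1.

Enumerate all 2^4 = 16 messages m ∈ F_2^4.
For each, compute codeword c = mG in F_2^6, then tally its weight.
  m = 0000 → c = 000000, weight = 0.
  m = 1000 → c = 001000, weight = 1.
  m = 0100 → c = 001101, weight = 3.
  m = 1100 → c = 000101, weight = 2.
  m = 0010 → c = 101011, weight = 4.
  m = 1010 → c = 100011, weight = 3.
  m = 0110 → c = 100110, weight = 3.
  m = 1110 → c = 101110, weight = 4.
  m = 0001 → c = 100111, weight = 4.
  m = 1001 → c = 101111, weight = 5.
  m = 0101 → c = 101010, weight = 3.
  m = 1101 → c = 100010, weight = 2.
  m = 0011 → c = 001100, weight = 2.
  m = 1011 → c = 000100, weight = 1.
  m = 0111 → c = 000001, weight = 1.
  m = 1111 → c = 001001, weight = 2.
Tally weights:
  weight 0: 1 codewords.
  weight 1: 3 codewords.
  weight 2: 4 codewords.
  weight 3: 4 codewords.
  weight 4: 3 codewords.
  weight 5: 1 codewords.
Minimum distance d = smallest w > 0 with A_w > 0 = 1.
Sanity: Σ A_w = 16 = 2^4 = 16 ✓.


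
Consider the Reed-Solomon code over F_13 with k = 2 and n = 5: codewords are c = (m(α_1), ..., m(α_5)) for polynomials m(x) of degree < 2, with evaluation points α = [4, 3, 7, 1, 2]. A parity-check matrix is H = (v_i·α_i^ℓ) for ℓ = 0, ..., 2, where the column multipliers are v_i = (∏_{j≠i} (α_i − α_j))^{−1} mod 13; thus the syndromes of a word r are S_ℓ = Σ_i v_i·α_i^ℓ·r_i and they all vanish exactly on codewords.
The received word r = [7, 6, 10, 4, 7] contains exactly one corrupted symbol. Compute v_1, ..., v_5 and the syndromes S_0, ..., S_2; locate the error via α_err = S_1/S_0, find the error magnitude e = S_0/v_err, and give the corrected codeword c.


S = (5, 10, 7), error at position 5, error magnitude e = 2, c = [7, 6, 10, 4, 5].

Step 1: column multipliers v_i = (∏_{j≠i}(α_i − α_j))^{−1} mod 13.
  i = 1 (α = 4): (4−3)(4−7)(4−1)(4−2) = 1·(−3)·3·2 = −18 ≡ 8, so v_1 = 8^{−1} = 5 (mod 13).
  i = 2 (α = 3): (3−4)(3−7)(3−1)(3−2) = (−1)·(−4)·2·1 = 8 ≡ 8, so v_2 = 8^{−1} = 5 (mod 13).
  i = 3 (α = 7): (7−4)(7−3)(7−1)(7−2) = 3·4·6·5 = 360 ≡ 9, so v_3 = 9^{−1} = 3 (mod 13).
  i = 4 (α = 1): (1−4)(1−3)(1−7)(1−2) = (−3)·(−2)·(−6)·(−1) = 36 ≡ 10, so v_4 = 10^{−1} = 4 (mod 13).
  i = 5 (α = 2): (2−4)(2−3)(2−7)(2−1) = (−2)·(−1)·(−5)·1 = −10 ≡ 3, so v_5 = 3^{−1} = 9 (mod 13).
  v = [5, 5, 3, 4, 9].
Step 2: syndromes of r = [7, 6, 10, 4, 7] (all sums mod 13).
  S_0 = Σ v_i r_i = 5·7 + 5·6 + 3·10 + 4·4 + 9·7 = 174 ≡ 5.
  S_1 = Σ v_i α_i r_i = 5·4·7 + 5·3·6 + 3·7·10 + 4·1·4 + 9·2·7 = 582 ≡ 10.
  α_i^2 mod 13 = [3, 9, 10, 1, 4].
  S_2 = Σ v_i α_i^2 r_i = 5·3·7 + 5·9·6 + 3·10·10 + 4·1·4 + 9·4·7 = 943 ≡ 7.
  S = (5, 10, 7) ≠ 0, so r is not a codeword (an error is present).
Step 3: locate the error. For a single error e at position i, S_ℓ = v_i·e·α_i^ℓ, so α_err = S_1/S_0.
  S_0^{−1} = 5^{−1} = 8 (mod 13), so α_err = 10·8 = 80 ≡ 2 = α_5. Error position i = 5.
  Consistency check: S_2/S_1 = 7·4 = 28 ≡ 2 = α_err ✓ (single-error assumption holds).
Step 4: error magnitude e = S_0/v_5 = S_0·∏_{j≠5}(α_5 − α_j) = 5·3 = 15 ≡ 2 (mod 13).
Step 5: correct position 5: c_5 = r_5 − e = 7 − 2 ≡ 5 (mod 13). Hence c = [7, 6, 10, 4, 5].
  Check: interpolating c through the α_i gives m(x) = 3 + 1·x (degree < 2) with m(α_i) = c_i for every i, so c is indeed a codeword.


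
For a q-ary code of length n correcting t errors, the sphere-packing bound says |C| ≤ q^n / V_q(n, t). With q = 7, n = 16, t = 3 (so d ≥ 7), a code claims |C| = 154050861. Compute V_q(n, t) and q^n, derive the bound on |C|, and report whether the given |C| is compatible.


V_q(n, t) = 125377, q^n = 33232930569601, Hamming bound = 265064011, |C| = 154050861 ≤ bound (satisfied).

Step 1: Compute V_q(n, t) = Σ_{j=0}^3 C(n, j) (q−1)^j.
  j = 0: C(16,0)·(6)^0 = 1·1 = 1.
  j = 1: C(16,1)·(6)^1 = 16·6 = 96.
  j = 2: C(16,2)·(6)^2 = 120·36 = 4320.
  j = 3: C(16,3)·(6)^3 = 560·216 = 120960.
  V_q(n, t) = 1 + 96 + 4320 + 120960 = 125377.
Step 2: q^n = 7^16 = 33232930569601.
Step 3: Hamming bound ⌊q^n / V_q(n,t)⌋ = ⌊33232930569601/125377⌋ = 265064011.
Step 4: Compare |C| = 154050861 to 265064011: satisfied.
The claimed |C| lies below the Hamming bound.


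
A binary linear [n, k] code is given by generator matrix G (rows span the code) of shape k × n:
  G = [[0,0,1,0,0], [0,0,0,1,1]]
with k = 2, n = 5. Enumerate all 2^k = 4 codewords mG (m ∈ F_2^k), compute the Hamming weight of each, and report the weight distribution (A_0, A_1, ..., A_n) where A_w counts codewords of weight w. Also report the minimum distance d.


Weight distribution: A_0 = 1, A_1 = 1, A_2 = 1, A_3 = 1. Minimum distance d = 1.

Enumerate all 2^2 = 4 messages m ∈ F_2^2.
For each, compute codeword c = mG in F_2^5, then tally its weight.
  m = 00 → c = 00000, weight = 0.
  m = 10 → c = 00100, weight = 1.
  m = 01 → c = 00011, weight = 2.
  m = 11 → c = 00111, weight = 3.
Tally weights:
  weight 0: 1 codewords.
  weight 1: 1 codewords.
  weight 2: 1 codewords.
  weight 3: 1 codewords.
Minimum distance d = smallest w > 0 with A_w > 0 = 1.
Sanity: Σ A_w = 4 = 2^2 = 4 ✓.


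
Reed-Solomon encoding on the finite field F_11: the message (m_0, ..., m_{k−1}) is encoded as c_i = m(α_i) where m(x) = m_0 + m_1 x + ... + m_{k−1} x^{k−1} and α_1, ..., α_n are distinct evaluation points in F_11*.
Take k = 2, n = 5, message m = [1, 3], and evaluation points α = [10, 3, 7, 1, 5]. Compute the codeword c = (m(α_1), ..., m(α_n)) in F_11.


c = [9, 10, 0, 4, 5]

Message polynomial: m(x) = 1 + 3·x (mod 11).
For each evaluation point α_i, compute m(α_i) mod 11:
  α_1 = 10: Horner steps 3 → 9, so m(10) = 9.
  α_2 = 3: Horner steps 3 → 10, so m(3) = 10.
  α_3 = 7: Horner steps 3 → 0, so m(7) = 0.
  α_4 = 1: Horner steps 3 → 4, so m(1) = 4.
  α_5 = 5: Horner steps 3 → 5, so m(5) = 5.
Codeword c = [9, 10, 0, 4, 5] ∈ F_11^5.


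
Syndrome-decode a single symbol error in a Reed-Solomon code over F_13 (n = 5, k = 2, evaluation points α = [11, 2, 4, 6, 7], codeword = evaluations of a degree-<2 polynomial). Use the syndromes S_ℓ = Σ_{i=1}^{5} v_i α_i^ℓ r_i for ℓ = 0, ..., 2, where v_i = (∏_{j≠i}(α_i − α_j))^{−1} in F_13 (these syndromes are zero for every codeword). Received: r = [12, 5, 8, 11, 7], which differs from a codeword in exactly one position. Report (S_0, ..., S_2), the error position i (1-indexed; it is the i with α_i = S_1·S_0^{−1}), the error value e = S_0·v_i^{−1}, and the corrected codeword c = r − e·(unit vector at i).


S = (8, 4, 2), error at position 5, error magnitude e = 1, c = [12, 5, 8, 11, 6].

Step 1: column multipliers v_i = (∏_{j≠i}(α_i − α_j))^{−1} mod 13.
  i = 1 (α = 11): (11−2)(11−4)(11−6)(11−7) = 9·7·5·4 = 1260 ≡ 12, so v_1 = 12^{−1} = 12 (mod 13).
  i = 2 (α = 2): (2−11)(2−4)(2−6)(2−7) = (−9)·(−2)·(−4)·(−5) = 360 ≡ 9, so v_2 = 9^{−1} = 3 (mod 13).
  i = 3 (α = 4): (4−11)(4−2)(4−6)(4−7) = (−7)·2·(−2)·(−3) = −84 ≡ 7, so v_3 = 7^{−1} = 2 (mod 13).
  i = 4 (α = 6): (6−11)(6−2)(6−4)(6−7) = (−5)·4·2·(−1) = 40 ≡ 1, so v_4 = 1^{−1} = 1 (mod 13).
  i = 5 (α = 7): (7−11)(7−2)(7−4)(7−6) = (−4)·5·3·1 = −60 ≡ 5, so v_5 = 5^{−1} = 8 (mod 13).
  v = [12, 3, 2, 1, 8].
Step 2: syndromes of r = [12, 5, 8, 11, 7] (all sums mod 13).
  S_0 = Σ v_i r_i = 12·12 + 3·5 + 2·8 + 1·11 + 8·7 = 242 ≡ 8.
  S_1 = Σ v_i α_i r_i = 12·11·12 + 3·2·5 + 2·4·8 + 1·6·11 + 8·7·7 = 2136 ≡ 4.
  α_i^2 mod 13 = [4, 4, 3, 10, 10].
  S_2 = Σ v_i α_i^2 r_i = 12·4·12 + 3·4·5 + 2·3·8 + 1·10·11 + 8·10·7 = 1354 ≡ 2.
  S = (8, 4, 2) ≠ 0, so r is not a codeword (an error is present).
Step 3: locate the error. For a single error e at position i, S_ℓ = v_i·e·α_i^ℓ, so α_err = S_1/S_0.
  S_0^{−1} = 8^{−1} = 5 (mod 13), so α_err = 4·5 = 20 ≡ 7 = α_5. Error position i = 5.
  Consistency check: S_2/S_1 = 2·10 = 20 ≡ 7 = α_err ✓ (single-error assumption holds).
Step 4: error magnitude e = S_0/v_5 = S_0·∏_{j≠5}(α_5 − α_j) = 8·5 = 40 ≡ 1 (mod 13).
Step 5: correct position 5: c_5 = r_5 − e = 7 − 1 ≡ 6 (mod 13). Hence c = [12, 5, 8, 11, 6].
  Check: interpolating c through the α_i gives m(x) = 2 + 8·x (degree < 2) with m(α_i) = c_i for every i, so c is indeed a codeword.


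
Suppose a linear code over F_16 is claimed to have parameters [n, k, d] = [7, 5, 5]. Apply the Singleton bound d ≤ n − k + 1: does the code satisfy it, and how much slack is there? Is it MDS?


Singleton RHS = n − k + 1 = 3, slack = -2, bound violated (no such code; not MDS).

Singleton bound: d ≤ n − k + 1.
Here n = 7, k = 5, so n − k + 1 = 3.
Given d = 5, check d ≤ 3: NO.
Slack = (n − k + 1) − d = -2.
The slack is negative: d = 5 exceeds n − k + 1 = 3 by 2, so the Singleton bound is violated and no linear [7, 5, 5]_16 code can exist. In particular it is not MDS (MDS requires d = n − k + 1 exactly).
Description: the claimed parameters are [7, 5, 5]_16; such a code would be impossible (violates the Singleton bound).


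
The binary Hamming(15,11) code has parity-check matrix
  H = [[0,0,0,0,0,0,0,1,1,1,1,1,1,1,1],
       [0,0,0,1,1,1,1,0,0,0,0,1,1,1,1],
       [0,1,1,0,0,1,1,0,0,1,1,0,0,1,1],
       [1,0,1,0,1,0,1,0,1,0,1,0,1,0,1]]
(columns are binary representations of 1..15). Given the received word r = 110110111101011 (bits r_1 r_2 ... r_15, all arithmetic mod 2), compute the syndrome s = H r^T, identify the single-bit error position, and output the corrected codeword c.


s = (0, 0, 1, 1)^T, error position = 3, corrected codeword c = 111110111101011

Compute s = H r^T mod 2 one row at a time:
  s_1 = 1 + 1 + 1 + 0 + 1 + 0 + 1 + 1 = 6 ≡ 0 (mod 2).
  s_2 = 1 + 1 + 0 + 1 + 1 + 0 + 1 + 1 = 6 ≡ 0 (mod 2).
  s_3 = 1 + 0 + 0 + 1 + 1 + 0 + 1 + 1 = 5 ≡ 1 (mod 2).
  s_4 = 1 + 0 + 1 + 1 + 1 + 0 + 0 + 1 = 5 ≡ 1 (mod 2).
s = (0, 0, 1, 1)^T — this equals column 3 of H (binary 0011), so error is at position 3.
Correct: flip bit 3 of r = 110110111101011 to get c = 111110111101011.


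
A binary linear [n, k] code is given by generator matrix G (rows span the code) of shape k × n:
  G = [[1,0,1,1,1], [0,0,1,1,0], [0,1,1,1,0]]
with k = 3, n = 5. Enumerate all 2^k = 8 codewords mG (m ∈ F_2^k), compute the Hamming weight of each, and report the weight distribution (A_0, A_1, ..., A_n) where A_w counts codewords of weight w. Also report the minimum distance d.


Weight distribution: A_0 = 1, A_1 = 1, A_2 = 2, A_3 = 2, A_4 = 1, A_5 = 1. Minimum distance d = 1.

Enumerate all 2^3 = 8 messages m ∈ F_2^3.
For each, compute codeword c = mG in F_2^5, then tally its weight.
  m = 000 → c = 00000, weight = 0.
  m = 100 → c = 10111, weight = 4.
  m = 010 → c = 00110, weight = 2.
  m = 110 → c = 10001, weight = 2.
  m = 001 → c = 01110, weight = 3.
  m = 101 → c = 11001, weight = 3.
  m = 011 → c = 01000, weight = 1.
  m = 111 → c = 11111, weight = 5.
Tally weights:
  weight 0: 1 codewords.
  weight 1: 1 codewords.
  weight 2: 2 codewords.
  weight 3: 2 codewords.
  weight 4: 1 codewords.
  weight 5: 1 codewords.
Minimum distance d = smallest w > 0 with A_w > 0 = 1.
Sanity: Σ A_w = 8 = 2^3 = 8 ✓.


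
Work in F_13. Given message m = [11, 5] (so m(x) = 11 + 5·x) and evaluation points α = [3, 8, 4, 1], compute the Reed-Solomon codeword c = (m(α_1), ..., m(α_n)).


c = [0, 12, 5, 3]

Message polynomial: m(x) = 11 + 5·x (mod 13).
For each evaluation point α_i, compute m(α_i) mod 13:
  α_1 = 3: Horner steps 5 → 0, so m(3) = 0.
  α_2 = 8: Horner steps 5 → 12, so m(8) = 12.
  α_3 = 4: Horner steps 5 → 5, so m(4) = 5.
  α_4 = 1: Horner steps 5 → 3, so m(1) = 3.
Codeword c = [0, 12, 5, 3] ∈ F_13^4.


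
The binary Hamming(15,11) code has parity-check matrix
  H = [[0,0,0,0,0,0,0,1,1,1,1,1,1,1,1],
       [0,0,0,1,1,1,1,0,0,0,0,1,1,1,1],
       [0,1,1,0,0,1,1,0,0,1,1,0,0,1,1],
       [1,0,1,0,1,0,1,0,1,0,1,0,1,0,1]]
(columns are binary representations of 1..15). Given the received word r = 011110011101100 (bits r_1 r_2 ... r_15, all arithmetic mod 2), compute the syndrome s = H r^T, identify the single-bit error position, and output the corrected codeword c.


s = (1, 0, 1, 0)^T, error position = 10, corrected codeword c = 011110011001100

Compute s = H r^T mod 2 one row at a time:
  s_1 = 1 + 1 + 1 + 0 + 1 + 1 + 0 + 0 = 5 ≡ 1 (mod 2).
  s_2 = 1 + 1 + 0 + 0 + 1 + 1 + 0 + 0 = 4 ≡ 0 (mod 2).
  s_3 = 1 + 1 + 0 + 0 + 1 + 0 + 0 + 0 = 3 ≡ 1 (mod 2).
  s_4 = 0 + 1 + 1 + 0 + 1 + 0 + 1 + 0 = 4 ≡ 0 (mod 2).
s = (1, 0, 1, 0)^T — this equals column 10 of H (binary 1010), so error is at position 10.
Correct: flip bit 10 of r = 011110011101100 to get c = 011110011001100.


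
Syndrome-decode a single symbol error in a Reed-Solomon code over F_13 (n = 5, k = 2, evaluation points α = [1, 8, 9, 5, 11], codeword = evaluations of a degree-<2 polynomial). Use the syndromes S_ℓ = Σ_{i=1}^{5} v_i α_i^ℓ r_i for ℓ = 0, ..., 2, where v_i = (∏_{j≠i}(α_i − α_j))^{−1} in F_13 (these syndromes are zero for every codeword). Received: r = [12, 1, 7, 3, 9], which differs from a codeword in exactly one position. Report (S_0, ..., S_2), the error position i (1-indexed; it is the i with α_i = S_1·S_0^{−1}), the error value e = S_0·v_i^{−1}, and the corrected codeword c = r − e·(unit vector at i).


S = (9, 7, 4), error at position 2, error magnitude e = 8, c = [12, 6, 7, 3, 9].

Step 1: column multipliers v_i = (∏_{j≠i}(α_i − α_j))^{−1} mod 13.
  i = 1 (α = 1): (1−8)(1−9)(1−5)(1−11) = (−7)·(−8)·(−4)·(−10) = 2240 ≡ 4, so v_1 = 4^{−1} = 10 (mod 13).
  i = 2 (α = 8): (8−1)(8−9)(8−5)(8−11) = 7·(−1)·3·(−3) = 63 ≡ 11, so v_2 = 11^{−1} = 6 (mod 13).
  i = 3 (α = 9): (9−1)(9−8)(9−5)(9−11) = 8·1·4·(−2) = −64 ≡ 1, so v_3 = 1^{−1} = 1 (mod 13).
  i = 4 (α = 5): (5−1)(5−8)(5−9)(5−11) = 4·(−3)·(−4)·(−6) = −288 ≡ 11, so v_4 = 11^{−1} = 6 (mod 13).
  i = 5 (α = 11): (11−1)(11−8)(11−9)(11−5) = 10·3·2·6 = 360 ≡ 9, so v_5 = 9^{−1} = 3 (mod 13).
  v = [10, 6, 1, 6, 3].
Step 2: syndromes of r = [12, 1, 7, 3, 9] (all sums mod 13).
  S_0 = Σ v_i r_i = 10·12 + 6·1 + 1·7 + 6·3 + 3·9 = 178 ≡ 9.
  S_1 = Σ v_i α_i r_i = 10·1·12 + 6·8·1 + 1·9·7 + 6·5·3 + 3·11·9 = 618 ≡ 7.
  α_i^2 mod 13 = [1, 12, 3, 12, 4].
  S_2 = Σ v_i α_i^2 r_i = 10·1·12 + 6·12·1 + 1·3·7 + 6·12·3 + 3·4·9 = 537 ≡ 4.
  S = (9, 7, 4) ≠ 0, so r is not a codeword (an error is present).
Step 3: locate the error. For a single error e at position i, S_ℓ = v_i·e·α_i^ℓ, so α_err = S_1/S_0.
  S_0^{−1} = 9^{−1} = 3 (mod 13), so α_err = 7·3 = 21 ≡ 8 = α_2. Error position i = 2.
  Consistency check: S_2/S_1 = 4·2 = 8 ≡ 8 = α_err ✓ (single-error assumption holds).
Step 4: error magnitude e = S_0/v_2 = S_0·∏_{j≠2}(α_2 − α_j) = 9·11 = 99 ≡ 8 (mod 13).
Step 5: correct position 2: c_2 = r_2 − e = 1 − 8 ≡ 6 (mod 13). Hence c = [12, 6, 7, 3, 9].
  Check: interpolating c through the α_i gives m(x) = 11 + 1·x (degree < 2) with m(α_i) = c_i for every i, so c is indeed a codeword.


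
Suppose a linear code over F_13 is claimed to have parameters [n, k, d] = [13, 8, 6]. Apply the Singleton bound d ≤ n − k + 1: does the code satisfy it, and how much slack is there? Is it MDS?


Singleton RHS = n − k + 1 = 6, slack = 0, bound satisfied, MDS.

Singleton bound: d ≤ n − k + 1.
Here n = 13, k = 8, so n − k + 1 = 6.
Given d = 6, check d ≤ 6: YES.
Slack = (n − k + 1) − d = 0.
The code is MDS (slack = 0).
Description: the claimed parameters are [13, 8, 6]_13; such a code would be MDS (meets Singleton bound).


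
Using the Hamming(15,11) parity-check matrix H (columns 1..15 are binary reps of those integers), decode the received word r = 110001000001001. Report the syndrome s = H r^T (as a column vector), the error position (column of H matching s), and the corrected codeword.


s = (0, 1, 1, 0)^T, error position = 6, corrected codeword c = 110000000001001

Compute s = H r^T mod 2 one row at a time:
  s_1 = 0 + 0 + 0 + 0 + 1 + 0 + 0 + 1 = 2 ≡ 0 (mod 2).
  s_2 = 0 + 0 + 1 + 0 + 1 + 0 + 0 + 1 = 3 ≡ 1 (mod 2).
  s_3 = 1 + 0 + 1 + 0 + 0 + 0 + 0 + 1 = 3 ≡ 1 (mod 2).
  s_4 = 1 + 0 + 0 + 0 + 0 + 0 + 0 + 1 = 2 ≡ 0 (mod 2).
s = (0, 1, 1, 0)^T — this equals column 6 of H (binary 0110), so error is at position 6.
Correct: flip bit 6 of r = 110001000001001 to get c = 110000000001001.


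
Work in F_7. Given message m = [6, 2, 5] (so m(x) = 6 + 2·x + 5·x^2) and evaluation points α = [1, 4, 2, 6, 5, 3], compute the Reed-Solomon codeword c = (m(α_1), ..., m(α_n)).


c = [6, 3, 2, 2, 1, 1]

Message polynomial: m(x) = 6 + 2·x + 5·x^2 (mod 7).
For each evaluation point α_i, compute m(α_i) mod 7:
  α_1 = 1: Horner steps 5 → 0 → 6, so m(1) = 6.
  α_2 = 4: Horner steps 5 → 1 → 3, so m(4) = 3.
  α_3 = 2: Horner steps 5 → 5 → 2, so m(2) = 2.
  α_4 = 6: Horner steps 5 → 4 → 2, so m(6) = 2.
  α_5 = 5: Horner steps 5 → 6 → 1, so m(5) = 1.
  α_6 = 3: Horner steps 5 → 3 → 1, so m(3) = 1.
Codeword c = [6, 3, 2, 2, 1, 1] ∈ F_7^6.


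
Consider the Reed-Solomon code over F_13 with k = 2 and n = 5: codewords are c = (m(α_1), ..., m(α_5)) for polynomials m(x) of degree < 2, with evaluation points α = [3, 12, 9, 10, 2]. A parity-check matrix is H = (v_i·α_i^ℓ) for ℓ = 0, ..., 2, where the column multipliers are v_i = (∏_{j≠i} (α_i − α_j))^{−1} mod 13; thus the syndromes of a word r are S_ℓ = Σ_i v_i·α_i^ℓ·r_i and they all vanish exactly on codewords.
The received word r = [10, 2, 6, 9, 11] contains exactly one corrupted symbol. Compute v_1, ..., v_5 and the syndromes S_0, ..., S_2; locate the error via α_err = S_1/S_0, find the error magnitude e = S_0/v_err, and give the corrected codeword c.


S = (4, 12, 10), error at position 1, error magnitude e = 9, c = [1, 2, 6, 9, 11].

Step 1: column multipliers v_i = (∏_{j≠i}(α_i − α_j))^{−1} mod 13.
  i = 1 (α = 3): (3−12)(3−9)(3−10)(3−2) = (−9)·(−6)·(−7)·1 = −378 ≡ 12, so v_1 = 12^{−1} = 12 (mod 13).
  i = 2 (α = 12): (12−3)(12−9)(12−10)(12−2) = 9·3·2·10 = 540 ≡ 7, so v_2 = 7^{−1} = 2 (mod 13).
  i = 3 (α = 9): (9−3)(9−12)(9−10)(9−2) = 6·(−3)·(−1)·7 = 126 ≡ 9, so v_3 = 9^{−1} = 3 (mod 13).
  i = 4 (α = 10): (10−3)(10−12)(10−9)(10−2) = 7·(−2)·1·8 = −112 ≡ 5, so v_4 = 5^{−1} = 8 (mod 13).
  i = 5 (α = 2): (2−3)(2−12)(2−9)(2−10) = (−1)·(−10)·(−7)·(−8) = 560 ≡ 1, so v_5 = 1^{−1} = 1 (mod 13).
  v = [12, 2, 3, 8, 1].
Step 2: syndromes of r = [10, 2, 6, 9, 11] (all sums mod 13).
  S_0 = Σ v_i r_i = 12·10 + 2·2 + 3·6 + 8·9 + 1·11 = 225 ≡ 4.
  S_1 = Σ v_i α_i r_i = 12·3·10 + 2·12·2 + 3·9·6 + 8·10·9 + 1·2·11 = 1312 ≡ 12.
  α_i^2 mod 13 = [9, 1, 3, 9, 4].
  S_2 = Σ v_i α_i^2 r_i = 12·9·10 + 2·1·2 + 3·3·6 + 8·9·9 + 1·4·11 = 1830 ≡ 10.
  S = (4, 12, 10) ≠ 0, so r is not a codeword (an error is present).
Step 3: locate the error. For a single error e at position i, S_ℓ = v_i·e·α_i^ℓ, so α_err = S_1/S_0.
  S_0^{−1} = 4^{−1} = 10 (mod 13), so α_err = 12·10 = 120 ≡ 3 = α_1. Error position i = 1.
  Consistency check: S_2/S_1 = 10·12 = 120 ≡ 3 = α_err ✓ (single-error assumption holds).
Step 4: error magnitude e = S_0/v_1 = S_0·∏_{j≠1}(α_1 − α_j) = 4·12 = 48 ≡ 9 (mod 13).
Step 5: correct position 1: c_1 = r_1 − e = 10 − 9 ≡ 1 (mod 13). Hence c = [1, 2, 6, 9, 11].
  Check: interpolating c through the α_i gives m(x) = 5 + 3·x (degree < 2) with m(α_i) = c_i for every i, so c is indeed a codeword.


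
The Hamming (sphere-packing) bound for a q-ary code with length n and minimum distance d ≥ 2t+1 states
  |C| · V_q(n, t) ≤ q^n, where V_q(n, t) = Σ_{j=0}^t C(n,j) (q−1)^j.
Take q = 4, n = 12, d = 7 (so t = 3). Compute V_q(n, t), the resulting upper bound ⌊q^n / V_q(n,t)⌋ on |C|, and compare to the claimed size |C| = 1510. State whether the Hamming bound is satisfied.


V_q(n, t) = 6571, q^n = 16777216, Hamming bound = 2553, |C| = 1510 ≤ bound (satisfied).

Step 1: Compute V_q(n, t) = Σ_{j=0}^3 C(n, j) (q−1)^j.
  j = 0: C(12,0)·(3)^0 = 1·1 = 1.
  j = 1: C(12,1)·(3)^1 = 12·3 = 36.
  j = 2: C(12,2)·(3)^2 = 66·9 = 594.
  j = 3: C(12,3)·(3)^3 = 220·27 = 5940.
  V_q(n, t) = 1 + 36 + 594 + 5940 = 6571.
Step 2: q^n = 4^12 = 16777216.
Step 3: Hamming bound ⌊q^n / V_q(n,t)⌋ = ⌊16777216/6571⌋ = 2553.
Step 4: Compare |C| = 1510 to 2553: satisfied.
The claimed |C| lies below the Hamming bound.


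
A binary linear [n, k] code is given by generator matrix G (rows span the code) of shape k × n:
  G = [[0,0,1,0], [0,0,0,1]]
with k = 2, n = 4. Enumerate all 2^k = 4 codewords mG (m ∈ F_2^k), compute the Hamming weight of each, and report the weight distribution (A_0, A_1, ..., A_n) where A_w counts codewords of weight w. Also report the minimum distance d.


Weight distribution: A_0 = 1, A_1 = 2, A_2 = 1. Minimum distance d = 1.

Enumerate all 2^2 = 4 messages m ∈ F_2^2.
For each, compute codeword c = mG in F_2^4, then tally its weight.
  m = 00 → c = 0000, weight = 0.
  m = 10 → c = 0010, weight = 1.
  m = 01 → c = 0001, weight = 1.
  m = 11 → c = 0011, weight = 2.
Tally weights:
  weight 0: 1 codewords.
  weight 1: 2 codewords.
  weight 2: 1 codewords.
Minimum distance d = smallest w > 0 with A_w > 0 = 1.
Sanity: Σ A_w = 4 = 2^2 = 4 ✓.


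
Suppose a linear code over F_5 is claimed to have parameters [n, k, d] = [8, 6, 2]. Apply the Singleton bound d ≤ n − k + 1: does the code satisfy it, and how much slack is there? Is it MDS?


Singleton RHS = n − k + 1 = 3, slack = 1, bound satisfied, not MDS.

Singleton bound: d ≤ n − k + 1.
Here n = 8, k = 6, so n − k + 1 = 3.
Given d = 2, check d ≤ 3: YES.
Slack = (n − k + 1) − d = 1.
The code is NOT MDS (slack = 1 > 0).
Description: the claimed parameters are [8, 6, 2]_5; such a code would be non-MDS.


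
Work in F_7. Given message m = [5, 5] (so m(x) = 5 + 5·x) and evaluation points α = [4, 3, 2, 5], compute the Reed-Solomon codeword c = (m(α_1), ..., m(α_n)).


c = [4, 6, 1, 2]

Message polynomial: m(x) = 5 + 5·x (mod 7).
For each evaluation point α_i, compute m(α_i) mod 7:
  α_1 = 4: Horner steps 5 → 4, so m(4) = 4.
  α_2 = 3: Horner steps 5 → 6, so m(3) = 6.
  α_3 = 2: Horner steps 5 → 1, so m(2) = 1.
  α_4 = 5: Horner steps 5 → 2, so m(5) = 2.
Codeword c = [4, 6, 1, 2] ∈ F_7^4.


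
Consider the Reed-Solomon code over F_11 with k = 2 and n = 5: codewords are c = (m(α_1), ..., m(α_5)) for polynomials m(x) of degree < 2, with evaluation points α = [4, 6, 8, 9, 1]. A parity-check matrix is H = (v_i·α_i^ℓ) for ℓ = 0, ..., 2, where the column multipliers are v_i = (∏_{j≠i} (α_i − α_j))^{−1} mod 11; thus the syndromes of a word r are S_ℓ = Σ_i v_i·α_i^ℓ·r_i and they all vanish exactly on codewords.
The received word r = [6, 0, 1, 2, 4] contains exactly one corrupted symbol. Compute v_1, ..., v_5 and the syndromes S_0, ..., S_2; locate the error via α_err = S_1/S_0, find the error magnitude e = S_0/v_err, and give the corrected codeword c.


S = (4, 10, 3), error at position 3, error magnitude e = 7, c = [6, 0, 5, 2, 4].

Step 1: column multipliers v_i = (∏_{j≠i}(α_i − α_j))^{−1} mod 11.
  i = 1 (α = 4): (4−6)(4−8)(4−9)(4−1) = (−2)·(−4)·(−5)·3 = −120 ≡ 1, so v_1 = 1^{−1} = 1 (mod 11).
  i = 2 (α = 6): (6−4)(6−8)(6−9)(6−1) = 2·(−2)·(−3)·5 = 60 ≡ 5, so v_2 = 5^{−1} = 9 (mod 11).
  i = 3 (α = 8): (8−4)(8−6)(8−9)(8−1) = 4·2·(−1)·7 = −56 ≡ 10, so v_3 = 10^{−1} = 10 (mod 11).
  i = 4 (α = 9): (9−4)(9−6)(9−8)(9−1) = 5·3·1·8 = 120 ≡ 10, so v_4 = 10^{−1} = 10 (mod 11).
  i = 5 (α = 1): (1−4)(1−6)(1−8)(1−9) = (−3)·(−5)·(−7)·(−8) = 840 ≡ 4, so v_5 = 4^{−1} = 3 (mod 11).
  v = [1, 9, 10, 10, 3].
Step 2: syndromes of r = [6, 0, 1, 2, 4] (all sums mod 11).
  S_0 = Σ v_i r_i = 1·6 + 9·0 + 10·1 + 10·2 + 3·4 = 48 ≡ 4.
  S_1 = Σ v_i α_i r_i = 1·4·6 + 9·6·0 + 10·8·1 + 10·9·2 + 3·1·4 = 296 ≡ 10.
  α_i^2 mod 11 = [5, 3, 9, 4, 1].
  S_2 = Σ v_i α_i^2 r_i = 1·5·6 + 9·3·0 + 10·9·1 + 10·4·2 + 3·1·4 = 212 ≡ 3.
  S = (4, 10, 3) ≠ 0, so r is not a codeword (an error is present).
Step 3: locate the error. For a single error e at position i, S_ℓ = v_i·e·α_i^ℓ, so α_err = S_1/S_0.
  S_0^{−1} = 4^{−1} = 3 (mod 11), so α_err = 10·3 = 30 ≡ 8 = α_3. Error position i = 3.
  Consistency check: S_2/S_1 = 3·10 = 30 ≡ 8 = α_err ✓ (single-error assumption holds).
Step 4: error magnitude e = S_0/v_3 = S_0·∏_{j≠3}(α_3 − α_j) = 4·10 = 40 ≡ 7 (mod 11).
Step 5: correct position 3: c_3 = r_3 − e = 1 − 7 ≡ 5 (mod 11). Hence c = [6, 0, 5, 2, 4].
  Check: interpolating c through the α_i gives m(x) = 7 + 8·x (degree < 2) with m(α_i) = c_i for every i, so c is indeed a codeword.


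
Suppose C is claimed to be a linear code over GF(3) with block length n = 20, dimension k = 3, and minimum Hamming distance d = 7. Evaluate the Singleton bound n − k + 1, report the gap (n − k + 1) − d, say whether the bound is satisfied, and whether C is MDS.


Singleton RHS = n − k + 1 = 18, slack = 11, bound satisfied, not MDS.

Singleton bound: d ≤ n − k + 1.
Here n = 20, k = 3, so n − k + 1 = 18.
Given d = 7, check d ≤ 18: YES.
Slack = (n − k + 1) − d = 11.
The code is NOT MDS (slack = 11 > 0).
Description: the claimed parameters are [20, 3, 7]_3; such a code would be non-MDS.


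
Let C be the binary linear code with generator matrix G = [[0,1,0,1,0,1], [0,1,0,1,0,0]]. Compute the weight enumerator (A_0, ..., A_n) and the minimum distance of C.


Weight distribution: A_0 = 1, A_1 = 1, A_2 = 1, A_3 = 1. Minimum distance d = 1.

Enumerate all 2^2 = 4 messages m ∈ F_2^2.
For each, compute codeword c = mG in F_2^6, then tally its weight.
  m = 00 → c = 000000, weight = 0.
  m = 10 → c = 010101, weight = 3.
  m = 01 → c = 010100, weight = 2.
  m = 11 → c = 000001, weight = 1.
Tally weights:
  weight 0: 1 codewords.
  weight 1: 1 codewords.
  weight 2: 1 codewords.
  weight 3: 1 codewords.
Minimum distance d = smallest w > 0 with A_w > 0 = 1.
Sanity: Σ A_w = 4 = 2^2 = 4 ✓.


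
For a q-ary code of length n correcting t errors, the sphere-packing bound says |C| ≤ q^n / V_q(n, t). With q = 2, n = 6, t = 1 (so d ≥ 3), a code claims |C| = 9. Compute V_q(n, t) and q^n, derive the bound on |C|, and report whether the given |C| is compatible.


V_q(n, t) = 7, q^n = 64, Hamming bound = 9, |C| = 9 ≤ bound (satisfied).

Step 1: Compute V_q(n, t) = Σ_{j=0}^1 C(n, j) (q−1)^j.
  j = 0: C(6,0)·(1)^0 = 1·1 = 1.
  j = 1: C(6,1)·(1)^1 = 6·1 = 6.
  V_q(n, t) = 1 + 6 = 7.
Step 2: q^n = 2^6 = 64.
Step 3: Hamming bound ⌊q^n / V_q(n,t)⌋ = ⌊64/7⌋ = 9.
Step 4: Compare |C| = 9 to 9: satisfied.
The claimed |C| lies at the Hamming bound (tight).


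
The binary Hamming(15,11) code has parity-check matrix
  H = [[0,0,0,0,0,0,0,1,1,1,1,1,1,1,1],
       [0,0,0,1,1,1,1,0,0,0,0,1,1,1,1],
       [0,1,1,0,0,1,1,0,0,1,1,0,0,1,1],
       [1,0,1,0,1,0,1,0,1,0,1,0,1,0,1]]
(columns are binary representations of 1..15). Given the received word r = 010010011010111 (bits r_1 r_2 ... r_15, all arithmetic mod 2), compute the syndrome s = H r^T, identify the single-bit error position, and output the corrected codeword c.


s = (0, 0, 0, 1)^T, error position = 1, corrected codeword c = 110010011010111

Compute s = H r^T mod 2 one row at a time:
  s_1 = 1 + 1 + 0 + 1 + 0 + 1 + 1 + 1 = 6 ≡ 0 (mod 2).
  s_2 = 0 + 1 + 0 + 0 + 0 + 1 + 1 + 1 = 4 ≡ 0 (mod 2).
  s_3 = 1 + 0 + 0 + 0 + 0 + 1 + 1 + 1 = 4 ≡ 0 (mod 2).
  s_4 = 0 + 0 + 1 + 0 + 1 + 1 + 1 + 1 = 5 ≡ 1 (mod 2).
s = (0, 0, 0, 1)^T — this equals column 1 of H (binary 0001), so error is at position 1.
Correct: flip bit 1 of r = 010010011010111 to get c = 110010011010111.


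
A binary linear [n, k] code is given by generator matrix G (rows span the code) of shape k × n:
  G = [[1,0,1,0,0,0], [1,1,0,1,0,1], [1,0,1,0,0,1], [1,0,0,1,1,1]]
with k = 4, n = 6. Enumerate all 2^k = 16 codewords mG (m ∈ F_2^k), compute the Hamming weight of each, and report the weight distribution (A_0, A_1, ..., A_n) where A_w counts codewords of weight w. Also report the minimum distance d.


Weight distribution: A_0 = 1, A_1 = 1, A_2 = 2, A_3 = 6, A_4 = 5, A_5 = 1. Minimum distance d = 1.

Enumerate all 2^4 = 16 messages m ∈ F_2^4.
For each, compute codeword c = mG in F_2^6, then tally its weight.
  m = 0000 → c = 000000, weight = 0.
  m = 1000 → c = 101000, weight = 2.
  m = 0100 → c = 110101, weight = 4.
  m = 1100 → c = 011101, weight = 4.
  m = 0010 → c = 101001, weight = 3.
  m = 1010 → c = 000001, weight = 1.
  m = 0110 → c = 011100, weight = 3.
  m = 1110 → c = 110100, weight = 3.
  m = 0001 → c = 100111, weight = 4.
  m = 1001 → c = 001111, weight = 4.
  m = 0101 → c = 010010, weight = 2.
  m = 1101 → c = 111010, weight = 4.
  m = 0011 → c = 001110, weight = 3.
  m = 1011 → c = 100110, weight = 3.
  m = 0111 → c = 111011, weight = 5.
  m = 1111 → c = 010011, weight = 3.
Tally weights:
  weight 0: 1 codewords.
  weight 1: 1 codewords.
  weight 2: 2 codewords.
  weight 3: 6 codewords.
  weight 4: 5 codewords.
  weight 5: 1 codewords.
Minimum distance d = smallest w > 0 with A_w > 0 = 1.
Sanity: Σ A_w = 16 = 2^4 = 16 ✓.


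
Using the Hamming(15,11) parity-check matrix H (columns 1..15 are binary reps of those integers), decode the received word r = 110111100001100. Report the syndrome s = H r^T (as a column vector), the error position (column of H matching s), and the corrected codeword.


s = (0, 0, 1, 0)^T, error position = 2, corrected codeword c = 100111100001100

Compute s = H r^T mod 2 one row at a time:
  s_1 = 0 + 0 + 0 + 0 + 1 + 1 + 0 + 0 = 2 ≡ 0 (mod 2).
  s_2 = 1 + 1 + 1 + 1 + 1 + 1 + 0 + 0 = 6 ≡ 0 (mod 2).
  s_3 = 1 + 0 + 1 + 1 + 0 + 0 + 0 + 0 = 3 ≡ 1 (mod 2).
  s_4 = 1 + 0 + 1 + 1 + 0 + 0 + 1 + 0 = 4 ≡ 0 (mod 2).
s = (0, 0, 1, 0)^T — this equals column 2 of H (binary 0010), so error is at position 2.
Correct: flip bit 2 of r = 110111100001100 to get c = 100111100001100.


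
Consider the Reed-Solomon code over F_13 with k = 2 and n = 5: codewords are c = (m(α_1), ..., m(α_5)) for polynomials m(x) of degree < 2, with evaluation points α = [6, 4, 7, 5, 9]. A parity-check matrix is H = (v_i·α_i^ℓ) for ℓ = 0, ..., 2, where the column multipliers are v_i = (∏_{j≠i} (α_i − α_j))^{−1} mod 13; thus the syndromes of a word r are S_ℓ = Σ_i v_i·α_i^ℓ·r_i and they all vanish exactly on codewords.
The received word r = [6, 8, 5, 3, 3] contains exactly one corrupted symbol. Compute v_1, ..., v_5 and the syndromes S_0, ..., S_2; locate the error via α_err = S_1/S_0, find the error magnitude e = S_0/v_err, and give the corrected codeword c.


S = (7, 9, 6), error at position 4, error magnitude e = 9, c = [6, 8, 5, 7, 3].

Step 1: column multipliers v_i = (∏_{j≠i}(α_i − α_j))^{−1} mod 13.
  i = 1 (α = 6): (6−4)(6−7)(6−5)(6−9) = 2·(−1)·1·(−3) = 6 ≡ 6, so v_1 = 6^{−1} = 11 (mod 13).
  i = 2 (α = 4): (4−6)(4−7)(4−5)(4−9) = (−2)·(−3)·(−1)·(−5) = 30 ≡ 4, so v_2 = 4^{−1} = 10 (mod 13).
  i = 3 (α = 7): (7−6)(7−4)(7−5)(7−9) = 1·3·2·(−2) = −12 ≡ 1, so v_3 = 1^{−1} = 1 (mod 13).
  i = 4 (α = 5): (5−6)(5−4)(5−7)(5−9) = (−1)·1·(−2)·(−4) = −8 ≡ 5, so v_4 = 5^{−1} = 8 (mod 13).
  i = 5 (α = 9): (9−6)(9−4)(9−7)(9−5) = 3·5·2·4 = 120 ≡ 3, so v_5 = 3^{−1} = 9 (mod 13).
  v = [11, 10, 1, 8, 9].
Step 2: syndromes of r = [6, 8, 5, 3, 3] (all sums mod 13).
  S_0 = Σ v_i r_i = 11·6 + 10·8 + 1·5 + 8·3 + 9·3 = 202 ≡ 7.
  S_1 = Σ v_i α_i r_i = 11·6·6 + 10·4·8 + 1·7·5 + 8·5·3 + 9·9·3 = 1114 ≡ 9.
  α_i^2 mod 13 = [10, 3, 10, 12, 3].
  S_2 = Σ v_i α_i^2 r_i = 11·10·6 + 10·3·8 + 1·10·5 + 8·12·3 + 9·3·3 = 1319 ≡ 6.
  S = (7, 9, 6) ≠ 0, so r is not a codeword (an error is present).
Step 3: locate the error. For a single error e at position i, S_ℓ = v_i·e·α_i^ℓ, so α_err = S_1/S_0.
  S_0^{−1} = 7^{−1} = 2 (mod 13), so α_err = 9·2 = 18 ≡ 5 = α_4. Error position i = 4.
  Consistency check: S_2/S_1 = 6·3 = 18 ≡ 5 = α_err ✓ (single-error assumption holds).
Step 4: error magnitude e = S_0/v_4 = S_0·∏_{j≠4}(α_4 − α_j) = 7·5 = 35 ≡ 9 (mod 13).
Step 5: correct position 4: c_4 = r_4 − e = 3 − 9 ≡ 7 (mod 13). Hence c = [6, 8, 5, 7, 3].
  Check: interpolating c through the α_i gives m(x) = 12 + 12·x (degree < 2) with m(α_i) = c_i for every i, so c is indeed a codeword.
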